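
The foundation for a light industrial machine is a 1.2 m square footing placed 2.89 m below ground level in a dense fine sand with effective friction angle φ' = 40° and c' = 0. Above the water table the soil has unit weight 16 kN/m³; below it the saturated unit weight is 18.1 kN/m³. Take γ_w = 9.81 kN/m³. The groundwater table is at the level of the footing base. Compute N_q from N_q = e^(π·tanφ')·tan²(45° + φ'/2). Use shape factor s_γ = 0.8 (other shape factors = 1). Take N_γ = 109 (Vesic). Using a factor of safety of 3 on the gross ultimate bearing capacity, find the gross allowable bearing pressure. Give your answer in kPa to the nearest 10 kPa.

N_q = e^(π·tan40°)·tan²(65°) = 64.2.
q = γ·D_f = 16 × 2.89 = 46.24 kPa.
For the ½γBN_γ term take γ' = 18.1 − 9.81 = 8.29 kN/m³ (soil below base is submerged).
q·N_q = 46.24 × 64.195 = 2968.4 kPa
0.5·γ·B·N_γ·s_γ = 0.5 × 8.29 × 1.2 × 109 × 0.8 = 433.73 kPa
q_ult = 2968.4 + 433.73 = 3402.1 kPa.
q_all = 3402.1 / 3 = 1134 kPa.

q_all ≈ 1130 kPa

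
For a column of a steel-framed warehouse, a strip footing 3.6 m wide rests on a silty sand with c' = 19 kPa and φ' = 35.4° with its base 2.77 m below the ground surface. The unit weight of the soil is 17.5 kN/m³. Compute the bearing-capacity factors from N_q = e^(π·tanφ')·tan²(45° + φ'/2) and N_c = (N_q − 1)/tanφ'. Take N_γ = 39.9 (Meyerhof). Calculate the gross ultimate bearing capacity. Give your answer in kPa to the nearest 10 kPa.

tan35.4° = 0.7107, so N_q = e^(π×0.7107)·tan²(62.7°) = 9.324 × 3.754 = 35.
N_c = (35 − 1)/tan35.4° = 47.84.
Effective surcharge at the founding depth q = γ·D_f = 17.5 × 2.77 = 48.475 kPa.
q_ult = c·N_c + q·N_q + 0.5·γ·B·N_γ
     = 19 × 47.844 + 48.475 × 35.001 + 0.5 × 17.5 × 3.6 × 39.9
     = 909.03 + 1696.7 + 1256.8 = 3862.6 kPa.

q_ult ≈ 3860 kPa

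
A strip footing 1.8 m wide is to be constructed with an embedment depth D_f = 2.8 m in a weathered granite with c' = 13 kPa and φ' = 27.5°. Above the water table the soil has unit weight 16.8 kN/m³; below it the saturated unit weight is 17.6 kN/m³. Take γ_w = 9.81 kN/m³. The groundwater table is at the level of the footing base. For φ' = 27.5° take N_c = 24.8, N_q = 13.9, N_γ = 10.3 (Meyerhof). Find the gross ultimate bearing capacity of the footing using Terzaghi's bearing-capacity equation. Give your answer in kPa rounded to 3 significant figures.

q_ult ≈ 1050 kPa

Overburden at base level: q = 16.8 × 2.8 = 47.04 kPa.
Below the base the soil is submerged, so the ½γBN_γ term uses γ' = 17.6 − 9.81 = 7.79 kN/m³.
Cohesion term c·N_c = 13 × 24.8 = 322.4 kPa; surcharge term q·N_q = 47.04 × 13.9 = 653.86 kPa; self-weight term 0.5·γ·B·N_γ = 0.5 × 7.79 × 1.8 × 10.3 = 72.213 kPa.
q_ult = 322.4 + 653.86 + 72.213 = 1048.5 kPa.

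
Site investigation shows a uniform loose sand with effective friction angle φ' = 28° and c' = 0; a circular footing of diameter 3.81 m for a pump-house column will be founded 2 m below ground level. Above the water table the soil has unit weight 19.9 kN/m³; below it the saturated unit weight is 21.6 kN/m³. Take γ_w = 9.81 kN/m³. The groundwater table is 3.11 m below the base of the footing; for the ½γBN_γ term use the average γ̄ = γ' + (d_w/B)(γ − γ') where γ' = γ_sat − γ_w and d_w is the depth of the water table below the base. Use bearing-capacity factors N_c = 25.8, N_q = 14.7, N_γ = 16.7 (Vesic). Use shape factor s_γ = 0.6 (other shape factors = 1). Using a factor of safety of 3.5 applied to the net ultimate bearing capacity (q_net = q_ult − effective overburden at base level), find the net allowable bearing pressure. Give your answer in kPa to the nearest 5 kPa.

q_all(net) ≈ 255 kPa

q = γ·D_f = 19.9 × 2 = 39.8 kPa.
γ' = 11.79 kN/m³; averaging over the depth B below the base, γ̄ = γ' + (d_w/B)(γ − γ') = 18.41 kN/m³.
q·N_q = 39.8 × 14.7 = 585.06 kPa
0.5·γ·B·N_γ·s_γ = 0.5 × 18.41 × 3.81 × 16.7 × 0.6 = 351.41 kPa
q_ult = 585.06 + 351.41 = 936.47 kPa.
Net ultimate: q_net = 936.47 − 39.8 = 896.67 kPa.
q_all(net) = 896.67 / 3.5 = 256.19 kPa.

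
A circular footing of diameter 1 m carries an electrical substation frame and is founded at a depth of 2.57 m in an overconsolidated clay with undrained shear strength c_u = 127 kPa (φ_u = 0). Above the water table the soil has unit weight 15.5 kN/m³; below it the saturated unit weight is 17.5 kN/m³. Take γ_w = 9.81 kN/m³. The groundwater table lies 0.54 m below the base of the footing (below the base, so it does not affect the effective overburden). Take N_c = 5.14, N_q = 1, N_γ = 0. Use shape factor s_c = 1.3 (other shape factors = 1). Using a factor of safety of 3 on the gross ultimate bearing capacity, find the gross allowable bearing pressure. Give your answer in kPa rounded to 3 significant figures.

q_all ≈ 296 kPa

Overburden at base level: q = 15.5 × 2.57 = 39.835 kPa.
Cohesion term c·N_c·s_c = 127 × 5.14 × 1.3 = 848.61 kPa; surcharge term q·N_q = 39.835 × 1 = 39.835 kPa.
q_ult = 848.61 + 39.835 = 888.45 kPa.
q_all = 888.45 / 3 = 296.15 kPa.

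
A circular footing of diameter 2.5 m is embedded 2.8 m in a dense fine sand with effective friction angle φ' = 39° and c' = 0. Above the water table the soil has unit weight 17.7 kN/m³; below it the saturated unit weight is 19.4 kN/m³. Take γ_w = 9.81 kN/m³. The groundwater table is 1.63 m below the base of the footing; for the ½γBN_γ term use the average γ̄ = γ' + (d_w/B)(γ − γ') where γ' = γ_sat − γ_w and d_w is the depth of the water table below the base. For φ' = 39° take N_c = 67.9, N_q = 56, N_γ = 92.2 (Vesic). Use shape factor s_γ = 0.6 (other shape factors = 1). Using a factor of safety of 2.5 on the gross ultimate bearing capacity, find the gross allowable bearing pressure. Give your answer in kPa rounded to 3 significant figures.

q_all ≈ 1520 kPa

q = γ·D_f = 17.7 × 2.8 = 49.56 kPa.
γ' = 9.59 kN/m³; averaging over the depth B below the base, γ̄ = γ' + (d_w/B)(γ − γ') = 14.878 kN/m³.
q·N_q = 49.56 × 56 = 2775.4 kPa
0.5·γ·B·N_γ·s_γ = 0.5 × 14.878 × 2.5 × 92.2 × 0.6 = 1028.8 kPa
q_ult = 2775.4 + 1028.8 = 3804.2 kPa.
q_all = 3804.2 / 2.5 = 1521.7 kPa.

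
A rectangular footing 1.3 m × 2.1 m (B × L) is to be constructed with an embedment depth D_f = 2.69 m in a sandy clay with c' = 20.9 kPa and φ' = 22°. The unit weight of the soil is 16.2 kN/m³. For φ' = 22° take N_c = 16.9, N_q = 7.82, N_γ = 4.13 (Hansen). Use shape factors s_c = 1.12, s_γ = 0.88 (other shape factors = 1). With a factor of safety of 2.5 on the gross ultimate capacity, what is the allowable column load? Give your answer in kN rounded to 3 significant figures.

P_all ≈ 846 kN

Effective surcharge at the founding depth q = γ·D_f = 16.2 × 2.69 = 43.578 kPa.
q_ult = c·N_c·s_c + q·N_q + 0.5·γ·B·N_γ·s_γ
     = 20.9 × 16.9 × 1.12 + 43.578 × 7.82 + 0.5 × 16.2 × 1.3 × 4.13 × 0.88
     = 395.6 + 340.78 + 38.27 = 774.65 kPa.
Gross allowable pressure q_all = 774.65 / 2.5 = 309.86 kPa.
Footing area = 2.73 m², so allowable column load = 309.86 × 2.73 = 845.91 kN.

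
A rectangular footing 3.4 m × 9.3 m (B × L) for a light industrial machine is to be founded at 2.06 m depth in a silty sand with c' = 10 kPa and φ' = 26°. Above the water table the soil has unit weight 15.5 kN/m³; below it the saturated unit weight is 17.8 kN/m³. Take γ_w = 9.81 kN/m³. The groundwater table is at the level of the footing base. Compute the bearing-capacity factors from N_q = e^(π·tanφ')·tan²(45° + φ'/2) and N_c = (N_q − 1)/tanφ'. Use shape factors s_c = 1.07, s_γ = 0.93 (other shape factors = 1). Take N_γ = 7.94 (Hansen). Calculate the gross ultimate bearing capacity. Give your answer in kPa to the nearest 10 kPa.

q_ult ≈ 720 kPa

tan26° = 0.4877, so N_q = e^(π×0.4877)·tan²(58°) = 4.629 × 2.561 = 11.85.
N_c = (11.85 − 1)/tan26° = 22.25.
Effective surcharge at the founding depth q = γ·D_f = 15.5 × 2.06 = 31.93 kPa.
The water table coincides with the base, so in the self-weight term γ → γ' = 7.99 kN/m³.
q_ult = c·N_c·s_c + q·N_q + 0.5·γ·B·N_γ·s_γ
     = 10 × 22.254 × 1.07 + 31.93 × 11.854 + 0.5 × 7.99 × 3.4 × 7.94 × 0.93
     = 238.12 + 378.5 + 100.3 = 716.93 kPa.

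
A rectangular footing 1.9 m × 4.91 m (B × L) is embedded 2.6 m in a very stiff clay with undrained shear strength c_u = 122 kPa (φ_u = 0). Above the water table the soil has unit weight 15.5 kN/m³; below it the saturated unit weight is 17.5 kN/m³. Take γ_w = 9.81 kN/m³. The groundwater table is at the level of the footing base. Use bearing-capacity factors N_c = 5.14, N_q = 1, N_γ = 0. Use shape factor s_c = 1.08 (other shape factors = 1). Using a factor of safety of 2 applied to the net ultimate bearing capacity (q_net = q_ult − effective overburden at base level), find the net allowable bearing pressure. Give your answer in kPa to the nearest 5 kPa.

q = γ·D_f = 15.5 × 2.6 = 40.3 kPa.
c·N_c·s_c = 122 × 5.14 × 1.08 = 677.25 kPa
q·N_q = 40.3 × 1 = 40.3 kPa
q_ult = 677.25 + 40.3 = 717.55 kPa.
Net ultimate: q_net = 717.55 − 40.3 = 677.25 kPa.
q_all(net) = 677.25 / 2 = 338.62 kPa.

q_all(net) ≈ 340 kPa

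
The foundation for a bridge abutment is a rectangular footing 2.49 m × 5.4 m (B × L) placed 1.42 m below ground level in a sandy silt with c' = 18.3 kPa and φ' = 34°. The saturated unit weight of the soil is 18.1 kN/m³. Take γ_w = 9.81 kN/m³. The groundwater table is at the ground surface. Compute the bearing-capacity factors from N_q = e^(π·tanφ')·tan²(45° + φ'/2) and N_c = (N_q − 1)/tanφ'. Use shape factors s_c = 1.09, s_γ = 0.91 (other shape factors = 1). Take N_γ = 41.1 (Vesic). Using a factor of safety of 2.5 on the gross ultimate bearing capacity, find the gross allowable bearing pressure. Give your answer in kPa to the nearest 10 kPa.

N_q = e^(π·tan34°)·tan²(62°) = 29.44; N_c = (N_q − 1)/tanφ' = 42.16.
γ' = 18.1 − 9.81 = 8.29 kN/m³ (submerged throughout). q = 8.29 × 1.42 = 11.772 kPa; the same γ' applies in the ½γBN_γ term.
c·N_c·s_c = 18.3 × 42.164 × 1.09 = 841.04 kPa
q·N_q = 11.772 × 29.44 = 346.56 kPa
0.5·γ·B·N_γ·s_γ = 0.5 × 8.29 × 2.49 × 41.1 × 0.91 = 386.02 kPa
q_ult = 841.04 + 346.56 + 386.02 = 1573.6 kPa.
q_all = 1573.6 / 2.5 = 629.45 kPa.

q_all ≈ 630 kPa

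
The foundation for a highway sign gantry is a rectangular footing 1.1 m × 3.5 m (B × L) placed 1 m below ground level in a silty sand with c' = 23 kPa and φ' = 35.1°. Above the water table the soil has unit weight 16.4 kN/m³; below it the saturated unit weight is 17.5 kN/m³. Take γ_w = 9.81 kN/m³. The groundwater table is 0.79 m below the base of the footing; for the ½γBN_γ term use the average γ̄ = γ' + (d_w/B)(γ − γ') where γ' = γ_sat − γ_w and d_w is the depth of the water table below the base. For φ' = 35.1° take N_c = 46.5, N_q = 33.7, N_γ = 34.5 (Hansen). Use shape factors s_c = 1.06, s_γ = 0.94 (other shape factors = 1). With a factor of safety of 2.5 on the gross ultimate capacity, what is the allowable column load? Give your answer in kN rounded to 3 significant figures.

Effective surcharge at the founding depth q = γ·D_f = 16.4 × 1 = 16.4 kPa.
With d_w = 0.79 m < B, γ̄ = 7.69 + (0.79/1.1) × (16.4 − 7.69) = 13.945 kN/m³.
q_ult = c·N_c·s_c + q·N_q + 0.5·γ·B·N_γ·s_γ
     = 23 × 46.5 × 1.06 + 16.4 × 33.7 + 0.5 × 13.945 × 1.1 × 34.5 × 0.94
     = 1133.7 + 552.68 + 248.74 = 1935.1 kPa.
Gross allowable pressure q_all = 1935.1 / 2.5 = 774.03 kPa.
Footing area = 3.85 m², so allowable column load = 774.03 × 3.85 = 2980 kN.

P_all ≈ 2980 kN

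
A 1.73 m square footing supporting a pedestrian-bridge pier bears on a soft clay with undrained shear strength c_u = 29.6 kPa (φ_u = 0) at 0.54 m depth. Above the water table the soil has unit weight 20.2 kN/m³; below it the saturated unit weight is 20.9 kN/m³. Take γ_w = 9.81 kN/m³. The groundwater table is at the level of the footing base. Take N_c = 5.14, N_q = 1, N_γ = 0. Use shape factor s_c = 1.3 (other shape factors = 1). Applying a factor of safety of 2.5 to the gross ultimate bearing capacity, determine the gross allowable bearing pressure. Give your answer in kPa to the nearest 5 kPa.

q = γ·D_f = 20.2 × 0.54 = 10.908 kPa.
c·N_c·s_c = 29.6 × 5.14 × 1.3 = 197.79 kPa
q·N_q = 10.908 × 1 = 10.908 kPa
q_ult = 197.79 + 10.908 = 208.7 kPa.
q_all = q_ult / FS = 208.7 / 2.5 = 83.478 kPa.

q_all ≈ 85 kPa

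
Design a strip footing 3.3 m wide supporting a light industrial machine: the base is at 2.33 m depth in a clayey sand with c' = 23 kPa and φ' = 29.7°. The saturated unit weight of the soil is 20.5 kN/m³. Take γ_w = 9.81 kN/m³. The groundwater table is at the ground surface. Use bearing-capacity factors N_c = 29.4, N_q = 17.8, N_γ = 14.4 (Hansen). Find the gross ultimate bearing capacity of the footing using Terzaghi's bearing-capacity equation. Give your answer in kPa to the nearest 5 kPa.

Water table at ground surface, so effective unit weight γ' = 20.5 − 9.81 = 10.69 kN/m³ is used throughout; overburden q = 10.69 × 2.33 = 24.908 kPa; the same γ' applies in the ½γBN_γ term.
Cohesion term c·N_c = 23 × 29.4 = 676.2 kPa; surcharge term q·N_q = 24.908 × 17.8 = 443.36 kPa; self-weight term 0.5·γ·B·N_γ = 0.5 × 10.69 × 3.3 × 14.4 = 253.99 kPa.
q_ult = 676.2 + 443.36 + 253.99 = 1373.6 kPa.

q_ult ≈ 1375 kPa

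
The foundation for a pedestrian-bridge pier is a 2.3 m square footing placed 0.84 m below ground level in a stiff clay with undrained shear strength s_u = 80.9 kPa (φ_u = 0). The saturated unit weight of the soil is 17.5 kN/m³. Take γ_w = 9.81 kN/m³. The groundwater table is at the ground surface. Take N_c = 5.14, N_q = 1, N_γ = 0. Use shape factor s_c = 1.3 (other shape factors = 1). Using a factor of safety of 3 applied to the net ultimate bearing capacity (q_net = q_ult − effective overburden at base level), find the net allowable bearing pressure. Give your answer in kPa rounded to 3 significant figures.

Water table at ground surface, so effective unit weight γ' = 17.5 − 9.81 = 7.69 kN/m³ is used throughout; overburden q = 7.69 × 0.84 = 6.4596 kPa.
Cohesion term c·N_c·s_c = 80.9 × 5.14 × 1.3 = 540.57 kPa; surcharge term q·N_q = 6.4596 × 1 = 6.4596 kPa.
q_ult = 540.57 + 6.4596 = 547.03 kPa.
Net ultimate: q_net = 547.03 − 6.4596 = 540.57 kPa.
q_all(net) = 540.57 / 3 = 180.19 kPa.

q_all(net) ≈ 180 kPa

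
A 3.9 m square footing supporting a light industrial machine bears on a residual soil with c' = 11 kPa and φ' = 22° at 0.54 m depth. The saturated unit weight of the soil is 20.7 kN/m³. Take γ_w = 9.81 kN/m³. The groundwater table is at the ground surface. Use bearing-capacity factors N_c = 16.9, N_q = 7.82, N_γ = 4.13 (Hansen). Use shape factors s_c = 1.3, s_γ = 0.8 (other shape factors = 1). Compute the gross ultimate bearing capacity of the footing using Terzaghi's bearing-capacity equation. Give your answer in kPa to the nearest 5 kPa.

q_ult ≈ 360 kPa

γ' = 20.7 − 9.81 = 10.89 kN/m³ (submerged throughout). q = 10.89 × 0.54 = 5.8806 kPa; the same γ' applies in the ½γBN_γ term.
c·N_c·s_c = 11 × 16.9 × 1.3 = 241.67 kPa
q·N_q = 5.8806 × 7.82 = 45.986 kPa
0.5·γ·B·N_γ·s_γ = 0.5 × 10.89 × 3.9 × 4.13 × 0.8 = 70.162 kPa
q_ult = 241.67 + 45.986 + 70.162 = 357.82 kPa.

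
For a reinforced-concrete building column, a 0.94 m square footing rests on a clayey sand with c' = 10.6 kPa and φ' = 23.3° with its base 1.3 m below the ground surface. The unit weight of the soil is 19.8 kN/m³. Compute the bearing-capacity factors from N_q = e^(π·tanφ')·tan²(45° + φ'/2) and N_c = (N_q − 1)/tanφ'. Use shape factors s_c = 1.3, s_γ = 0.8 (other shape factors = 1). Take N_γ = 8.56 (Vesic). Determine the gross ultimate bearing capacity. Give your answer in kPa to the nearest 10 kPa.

tan23.3° = 0.4307, so N_q = e^(π×0.4307)·tan²(56.65°) = 3.869 × 2.309 = 8.93.
N_c = (8.93 − 1)/tan23.3° = 18.42.
Effective surcharge at the founding depth q = γ·D_f = 19.8 × 1.3 = 25.74 kPa.
q_ult = c·N_c·s_c + q·N_q + 0.5·γ·B·N_γ·s_γ
     = 10.6 × 18.419 × 1.3 + 25.74 × 8.9325 + 0.5 × 19.8 × 0.94 × 8.56 × 0.8
     = 253.82 + 229.92 + 63.727 = 547.47 kPa.

q_ult ≈ 550 kPa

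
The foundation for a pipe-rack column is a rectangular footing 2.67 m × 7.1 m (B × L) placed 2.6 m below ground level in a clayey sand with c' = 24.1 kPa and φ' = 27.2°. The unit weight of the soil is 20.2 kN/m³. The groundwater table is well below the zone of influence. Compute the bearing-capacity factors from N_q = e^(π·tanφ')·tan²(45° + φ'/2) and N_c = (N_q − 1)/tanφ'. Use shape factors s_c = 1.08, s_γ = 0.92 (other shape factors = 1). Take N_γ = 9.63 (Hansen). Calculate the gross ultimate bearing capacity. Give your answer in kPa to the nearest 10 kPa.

tan27.2° = 0.5139, so N_q = e^(π×0.5139)·tan²(58.6°) = 5.026 × 2.684 = 13.49.
N_c = (13.49 − 1)/tan27.2° = 24.3.
Effective surcharge at the founding depth q = γ·D_f = 20.2 × 2.6 = 52.52 kPa.
q_ult = c·N_c·s_c + q·N_q + 0.5·γ·B·N_γ·s_γ
     = 24.1 × 24.3 × 1.08 + 52.52 × 13.488 + 0.5 × 20.2 × 2.67 × 9.63 × 0.92
     = 632.48 + 708.41 + 238.92 = 1579.8 kPa.

q_ult ≈ 1580 kPa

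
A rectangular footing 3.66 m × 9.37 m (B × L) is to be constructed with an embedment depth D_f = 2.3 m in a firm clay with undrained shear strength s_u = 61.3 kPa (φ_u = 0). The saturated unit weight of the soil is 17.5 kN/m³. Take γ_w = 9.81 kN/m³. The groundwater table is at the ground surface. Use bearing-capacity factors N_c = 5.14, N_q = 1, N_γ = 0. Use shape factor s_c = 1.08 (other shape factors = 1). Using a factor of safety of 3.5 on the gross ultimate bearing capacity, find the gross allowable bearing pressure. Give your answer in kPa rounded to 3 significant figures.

γ' = 17.5 − 9.81 = 7.69 kN/m³ (submerged throughout). q = 7.69 × 2.3 = 17.687 kPa.
c·N_c·s_c = 61.3 × 5.14 × 1.08 = 340.29 kPa
q·N_q = 17.687 × 1 = 17.687 kPa
q_ult = 340.29 + 17.687 = 357.98 kPa.
q_all = 357.98 / 3.5 = 102.28 kPa.

q_all ≈ 102 kPa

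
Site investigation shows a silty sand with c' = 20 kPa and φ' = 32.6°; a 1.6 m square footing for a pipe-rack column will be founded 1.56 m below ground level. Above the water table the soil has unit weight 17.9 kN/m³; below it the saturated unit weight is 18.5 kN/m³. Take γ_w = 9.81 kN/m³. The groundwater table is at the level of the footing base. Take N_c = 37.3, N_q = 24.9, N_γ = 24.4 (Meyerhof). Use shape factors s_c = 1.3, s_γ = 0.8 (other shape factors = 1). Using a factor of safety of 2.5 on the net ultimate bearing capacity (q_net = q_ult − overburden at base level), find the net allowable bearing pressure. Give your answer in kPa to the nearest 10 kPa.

q_all(net) ≈ 710 kPa

Effective surcharge at the founding depth q = γ·D_f = 17.9 × 1.56 = 27.924 kPa.
The water table coincides with the base, so in the self-weight term γ → γ' = 8.69 kN/m³.
q_ult = c·N_c·s_c + q·N_q + 0.5·γ·B·N_γ·s_γ
     = 20 × 37.3 × 1.3 + 27.924 × 24.9 + 0.5 × 8.69 × 1.6 × 24.4 × 0.8
     = 969.8 + 695.31 + 135.7 = 1800.8 kPa.
q_net = 1800.8 − 27.924 = 1772.9 kPa.
q_all(net) = 1772.9 / 2.5 = 709.15 kPa.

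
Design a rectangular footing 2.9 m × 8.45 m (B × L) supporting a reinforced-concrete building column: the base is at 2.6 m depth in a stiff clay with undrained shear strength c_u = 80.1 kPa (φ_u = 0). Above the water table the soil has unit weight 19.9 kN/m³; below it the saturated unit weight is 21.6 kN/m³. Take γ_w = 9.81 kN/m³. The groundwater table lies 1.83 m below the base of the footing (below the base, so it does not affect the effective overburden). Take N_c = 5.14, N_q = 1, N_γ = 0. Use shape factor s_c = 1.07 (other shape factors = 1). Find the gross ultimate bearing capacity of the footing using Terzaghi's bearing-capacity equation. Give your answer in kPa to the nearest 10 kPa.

q_ult ≈ 490 kPa

Effective surcharge at the founding depth q = γ·D_f = 19.9 × 2.6 = 51.74 kPa.
q_ult = c·N_c·s_c + q·N_q
     = 80.1 × 5.14 × 1.07 + 51.74 × 1
     = 440.53 + 51.74 = 492.27 kPa.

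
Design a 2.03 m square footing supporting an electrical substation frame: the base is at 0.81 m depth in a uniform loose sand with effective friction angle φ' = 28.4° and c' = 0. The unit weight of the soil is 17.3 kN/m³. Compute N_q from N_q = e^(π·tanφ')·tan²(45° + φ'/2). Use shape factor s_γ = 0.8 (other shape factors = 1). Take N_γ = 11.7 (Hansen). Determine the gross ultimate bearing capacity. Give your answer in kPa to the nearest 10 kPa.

q_ult ≈ 380 kPa

tan28.4° = 0.5407, so N_q = e^(π×0.5407)·tan²(59.2°) = 5.467 × 2.814 = 15.38.
Overburden at base level: q = 17.3 × 0.81 = 14.013 kPa.
Surcharge term q·N_q = 14.013 × 15.383 = 215.57 kPa; self-weight term 0.5·γ·B·N_γ·s_γ = 0.5 × 17.3 × 2.03 × 11.7 × 0.8 = 164.36 kPa.
q_ult = 215.57 + 164.36 = 379.92 kPa.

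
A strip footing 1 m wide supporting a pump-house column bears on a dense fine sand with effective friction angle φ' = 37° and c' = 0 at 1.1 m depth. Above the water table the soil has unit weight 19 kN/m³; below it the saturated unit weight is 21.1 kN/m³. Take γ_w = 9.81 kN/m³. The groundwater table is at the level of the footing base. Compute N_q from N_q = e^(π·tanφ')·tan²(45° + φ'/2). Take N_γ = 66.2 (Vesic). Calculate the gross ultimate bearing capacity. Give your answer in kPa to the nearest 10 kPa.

q_ult ≈ 1270 kPa

tan37° = 0.7536, so N_q = e^(π×0.7536)·tan²(63.5°) = 10.669 × 4.023 = 42.92.
Effective surcharge at the founding depth q = γ·D_f = 19 × 1.1 = 20.9 kPa.
The water table coincides with the base, so in the self-weight term γ → γ' = 11.29 kN/m³.
q_ult = q·N_q + 0.5·γ·B·N_γ
     = 20.9 × 42.92 + 0.5 × 11.29 × 1 × 66.2
     = 897.03 + 373.7 = 1270.7 kPa.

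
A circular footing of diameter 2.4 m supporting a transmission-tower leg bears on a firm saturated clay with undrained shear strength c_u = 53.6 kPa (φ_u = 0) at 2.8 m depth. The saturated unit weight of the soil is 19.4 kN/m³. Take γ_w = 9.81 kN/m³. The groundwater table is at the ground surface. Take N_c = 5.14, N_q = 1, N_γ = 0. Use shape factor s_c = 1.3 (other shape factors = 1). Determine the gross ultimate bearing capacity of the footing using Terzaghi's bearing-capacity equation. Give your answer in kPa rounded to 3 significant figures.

With the water table at the surface the whole profile is submerged: γ' = 19.4 − 9.81 = 9.59 kN/m³, so q = γ'·D_f = 26.852 kPa.
q_ult = c·N_c·s_c + q·N_q
     = 53.6 × 5.14 × 1.3 + 26.852 × 1
     = 358.16 + 26.852 = 385.01 kPa.

q_ult ≈ 385 kPa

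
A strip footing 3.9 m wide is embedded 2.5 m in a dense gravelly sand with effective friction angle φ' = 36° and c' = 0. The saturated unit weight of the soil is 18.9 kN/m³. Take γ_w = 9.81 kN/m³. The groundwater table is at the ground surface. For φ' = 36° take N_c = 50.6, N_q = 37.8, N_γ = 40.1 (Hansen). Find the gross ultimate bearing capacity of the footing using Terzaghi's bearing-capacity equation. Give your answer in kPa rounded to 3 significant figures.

γ' = 18.9 − 9.81 = 9.09 kN/m³ (submerged throughout). q = 9.09 × 2.5 = 22.725 kPa; the same γ' applies in the ½γBN_γ term.
q·N_q = 22.725 × 37.8 = 859 kPa
0.5·γ·B·N_γ = 0.5 × 9.09 × 3.9 × 40.1 = 710.79 kPa
q_ult = 859 + 710.79 = 1569.8 kPa.

q_ult ≈ 1570 kPa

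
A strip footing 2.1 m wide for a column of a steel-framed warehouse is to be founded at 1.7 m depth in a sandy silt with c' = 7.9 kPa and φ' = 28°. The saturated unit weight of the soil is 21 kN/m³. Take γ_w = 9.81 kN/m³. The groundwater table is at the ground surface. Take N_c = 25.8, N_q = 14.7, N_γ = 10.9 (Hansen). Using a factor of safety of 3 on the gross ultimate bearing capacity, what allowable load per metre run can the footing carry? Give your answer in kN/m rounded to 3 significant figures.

γ' = 21 − 9.81 = 11.19 kN/m³ (submerged throughout). q = 11.19 × 1.7 = 19.023 kPa; the same γ' applies in the ½γBN_γ term.
c·N_c = 7.9 × 25.8 = 203.82 kPa
q·N_q = 19.023 × 14.7 = 279.64 kPa
0.5·γ·B·N_γ = 0.5 × 11.19 × 2.1 × 10.9 = 128.07 kPa
q_ult = 203.82 + 279.64 + 128.07 = 611.53 kPa.
Gross allowable pressure q_all = 611.53 / 3 = 203.84 kPa.
Allowable wall load = q_all × B = 203.84 × 2.1 = 428.07 kN per metre run.

≈ 428 kN/m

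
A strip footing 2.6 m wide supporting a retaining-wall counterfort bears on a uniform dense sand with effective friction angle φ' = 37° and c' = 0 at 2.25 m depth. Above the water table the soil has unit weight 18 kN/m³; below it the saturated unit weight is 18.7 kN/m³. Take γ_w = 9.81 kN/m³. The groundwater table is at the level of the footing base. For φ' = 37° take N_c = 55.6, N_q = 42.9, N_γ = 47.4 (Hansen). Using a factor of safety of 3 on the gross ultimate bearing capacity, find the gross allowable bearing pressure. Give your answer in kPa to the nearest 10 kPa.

Overburden at base level: q = 18 × 2.25 = 40.5 kPa.
Below the base the soil is submerged, so the ½γBN_γ term uses γ' = 18.7 − 9.81 = 8.89 kN/m³.
Surcharge term q·N_q = 40.5 × 42.9 = 1737.5 kPa; self-weight term 0.5·γ·B·N_γ = 0.5 × 8.89 × 2.6 × 47.4 = 547.8 kPa.
q_ult = 1737.5 + 547.8 = 2285.3 kPa.
q_all = 2285.3 / 3 = 761.75 kPa.

q_all ≈ 760 kPa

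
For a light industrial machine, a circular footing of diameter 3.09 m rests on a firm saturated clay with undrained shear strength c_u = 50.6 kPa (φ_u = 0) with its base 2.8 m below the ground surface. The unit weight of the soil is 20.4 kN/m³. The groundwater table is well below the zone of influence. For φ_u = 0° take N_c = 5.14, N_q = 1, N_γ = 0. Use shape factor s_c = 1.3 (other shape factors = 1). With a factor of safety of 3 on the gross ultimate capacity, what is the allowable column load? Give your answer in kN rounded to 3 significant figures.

Overburden at base level: q = 20.4 × 2.8 = 57.12 kPa.
Cohesion term c·N_c·s_c = 50.6 × 5.14 × 1.3 = 338.11 kPa; surcharge term q·N_q = 57.12 × 1 = 57.12 kPa.
q_ult = 338.11 + 57.12 = 395.23 kPa.
Gross allowable pressure q_all = 395.23 / 3 = 131.74 kPa.
Footing area = 7.4991 m², so allowable column load = 131.74 × 7.4991 = 987.95 kN.

P_all ≈ 988 kN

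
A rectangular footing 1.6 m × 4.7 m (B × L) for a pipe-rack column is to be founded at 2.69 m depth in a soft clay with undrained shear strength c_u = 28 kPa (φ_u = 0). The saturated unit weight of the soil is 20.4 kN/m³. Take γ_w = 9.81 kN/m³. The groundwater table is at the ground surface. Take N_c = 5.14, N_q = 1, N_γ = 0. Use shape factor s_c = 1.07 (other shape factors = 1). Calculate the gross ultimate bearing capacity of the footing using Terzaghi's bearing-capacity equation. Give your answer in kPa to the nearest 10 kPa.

With the water table at the surface the whole profile is submerged: γ' = 20.4 − 9.81 = 10.59 kN/m³, so q = γ'·D_f = 28.487 kPa.
q_ult = c·N_c·s_c + q·N_q
     = 28 × 5.14 × 1.07 + 28.487 × 1
     = 153.99 + 28.487 = 182.48 kPa.

q_ult ≈ 180 kPa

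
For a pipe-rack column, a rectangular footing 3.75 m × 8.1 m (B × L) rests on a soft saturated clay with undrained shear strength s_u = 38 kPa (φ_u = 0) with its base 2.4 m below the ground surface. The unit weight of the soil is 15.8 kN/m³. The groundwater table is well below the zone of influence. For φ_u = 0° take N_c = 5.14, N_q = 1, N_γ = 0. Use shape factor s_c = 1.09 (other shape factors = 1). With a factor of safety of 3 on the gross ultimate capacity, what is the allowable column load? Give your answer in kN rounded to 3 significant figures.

P_all ≈ 2540 kN

Effective surcharge at the founding depth q = γ·D_f = 15.8 × 2.4 = 37.92 kPa.
q_ult = c·N_c·s_c + q·N_q
     = 38 × 5.14 × 1.09 + 37.92 × 1
     = 212.9 + 37.92 = 250.82 kPa.
Gross allowable pressure q_all = 250.82 / 3 = 83.606 kPa.
Footing area = 30.375 m², so allowable column load = 83.606 × 30.375 = 2539.5 kN.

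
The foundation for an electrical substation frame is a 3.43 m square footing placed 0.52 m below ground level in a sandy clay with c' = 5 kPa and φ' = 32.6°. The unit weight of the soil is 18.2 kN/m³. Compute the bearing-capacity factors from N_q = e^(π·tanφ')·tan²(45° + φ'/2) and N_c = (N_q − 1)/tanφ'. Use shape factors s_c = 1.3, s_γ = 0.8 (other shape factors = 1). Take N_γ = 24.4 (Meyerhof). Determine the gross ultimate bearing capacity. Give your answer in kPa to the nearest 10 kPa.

q_ult ≈ 1090 kPa

tan32.6° = 0.6395, so N_q = e^(π×0.6395)·tan²(61.3°) = 7.457 × 3.336 = 24.88.
N_c = (24.88 − 1)/tan32.6° = 37.34.
q = γ·D_f = 18.2 × 0.52 = 9.464 kPa.
c·N_c·s_c = 5 × 37.337 × 1.3 = 242.69 kPa
q·N_q = 9.464 × 24.878 = 235.44 kPa
0.5·γ·B·N_γ·s_γ = 0.5 × 18.2 × 3.43 × 24.4 × 0.8 = 609.28 kPa
q_ult = 242.69 + 235.44 + 609.28 = 1087.4 kPa.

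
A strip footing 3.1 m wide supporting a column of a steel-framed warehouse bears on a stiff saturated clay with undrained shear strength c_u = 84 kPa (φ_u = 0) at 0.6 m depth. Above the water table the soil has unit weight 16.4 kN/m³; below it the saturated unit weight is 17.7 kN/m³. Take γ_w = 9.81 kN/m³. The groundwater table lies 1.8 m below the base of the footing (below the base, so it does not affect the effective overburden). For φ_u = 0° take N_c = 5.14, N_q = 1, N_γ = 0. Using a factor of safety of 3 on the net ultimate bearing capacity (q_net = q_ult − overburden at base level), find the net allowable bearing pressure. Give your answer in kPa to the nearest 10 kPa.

q_all(net) ≈ 140 kPa

Overburden at base level: q = 16.4 × 0.6 = 9.84 kPa.
Cohesion term c·N_c = 84 × 5.14 = 431.76 kPa; surcharge term q·N_q = 9.84 × 1 = 9.84 kPa.
q_ult = 431.76 + 9.84 = 441.6 kPa.
q_net = 441.6 − 9.84 = 431.76 kPa.
q_all(net) = 431.76 / 3 = 143.92 kPa.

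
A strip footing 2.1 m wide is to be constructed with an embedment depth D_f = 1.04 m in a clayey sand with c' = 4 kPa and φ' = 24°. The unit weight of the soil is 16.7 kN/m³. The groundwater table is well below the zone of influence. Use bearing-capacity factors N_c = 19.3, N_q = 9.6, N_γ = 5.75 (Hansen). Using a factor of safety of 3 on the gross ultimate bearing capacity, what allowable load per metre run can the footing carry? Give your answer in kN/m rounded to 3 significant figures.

Effective surcharge at the founding depth q = γ·D_f = 16.7 × 1.04 = 17.368 kPa.
q_ult = c·N_c + q·N_q + 0.5·γ·B·N_γ
     = 4 × 19.3 + 17.368 × 9.6 + 0.5 × 16.7 × 2.1 × 5.75
     = 77.2 + 166.73 + 100.83 = 344.76 kPa.
Gross allowable pressure q_all = 344.76 / 3 = 114.92 kPa.
Allowable wall load = q_all × B = 114.92 × 2.1 = 241.33 kN per metre run.

≈ 241 kN/m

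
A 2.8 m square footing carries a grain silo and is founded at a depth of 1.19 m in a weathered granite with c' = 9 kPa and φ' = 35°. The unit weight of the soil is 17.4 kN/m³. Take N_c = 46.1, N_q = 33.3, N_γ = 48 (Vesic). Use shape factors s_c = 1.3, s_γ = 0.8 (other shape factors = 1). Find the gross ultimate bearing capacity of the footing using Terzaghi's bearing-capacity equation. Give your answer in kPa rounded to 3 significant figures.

q_ult ≈ 2160 kPa

q = γ·D_f = 17.4 × 1.19 = 20.706 kPa.
c·N_c·s_c = 9 × 46.1 × 1.3 = 539.37 kPa
q·N_q = 20.706 × 33.3 = 689.51 kPa
0.5·γ·B·N_γ·s_γ = 0.5 × 17.4 × 2.8 × 48 × 0.8 = 935.42 kPa
q_ult = 539.37 + 689.51 + 935.42 = 2164.3 kPa.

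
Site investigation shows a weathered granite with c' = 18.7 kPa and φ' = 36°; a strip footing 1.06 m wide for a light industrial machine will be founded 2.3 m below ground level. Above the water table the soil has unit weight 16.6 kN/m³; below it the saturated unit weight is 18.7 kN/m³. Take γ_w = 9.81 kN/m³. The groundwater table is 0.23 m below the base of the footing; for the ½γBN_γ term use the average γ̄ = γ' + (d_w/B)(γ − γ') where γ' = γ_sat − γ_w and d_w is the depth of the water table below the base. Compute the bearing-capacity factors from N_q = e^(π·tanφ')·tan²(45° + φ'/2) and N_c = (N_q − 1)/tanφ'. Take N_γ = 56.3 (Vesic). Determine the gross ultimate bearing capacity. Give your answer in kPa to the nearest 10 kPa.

q_ult ≈ 2700 kPa

tan36° = 0.7265, so N_q = e^(π×0.7265)·tan²(63°) = 9.801 × 3.852 = 37.75.
N_c = (37.75 − 1)/tan36° = 50.59.
q = γ·D_f = 16.6 × 2.3 = 38.18 kPa.
γ' = 8.89 kN/m³; averaging over the depth B below the base, γ̄ = γ' + (d_w/B)(γ − γ') = 10.563 kN/m³.
c·N_c = 18.7 × 50.585 = 945.95 kPa
q·N_q = 38.18 × 37.752 = 1441.4 kPa
0.5·γ·B·N_γ = 0.5 × 10.563 × 1.06 × 56.3 = 315.19 kPa
q_ult = 945.95 + 1441.4 + 315.19 = 2702.5 kPa.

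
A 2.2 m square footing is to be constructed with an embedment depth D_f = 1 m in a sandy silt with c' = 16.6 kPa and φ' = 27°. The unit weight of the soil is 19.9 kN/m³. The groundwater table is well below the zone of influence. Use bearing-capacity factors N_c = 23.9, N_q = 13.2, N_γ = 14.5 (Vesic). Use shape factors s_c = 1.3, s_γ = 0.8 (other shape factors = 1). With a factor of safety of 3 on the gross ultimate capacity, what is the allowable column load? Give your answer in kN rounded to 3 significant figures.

P_all ≈ 1670 kN

Overburden at base level: q = 19.9 × 1 = 19.9 kPa.
Cohesion term c·N_c·s_c = 16.6 × 23.9 × 1.3 = 515.76 kPa; surcharge term q·N_q = 19.9 × 13.2 = 262.68 kPa; self-weight term 0.5·γ·B·N_γ·s_γ = 0.5 × 19.9 × 2.2 × 14.5 × 0.8 = 253.92 kPa.
q_ult = 515.76 + 262.68 + 253.92 = 1032.4 kPa.
Gross allowable pressure q_all = 1032.4 / 3 = 344.12 kPa.
Footing area = 4.84 m², so allowable column load = 344.12 × 4.84 = 1665.6 kN.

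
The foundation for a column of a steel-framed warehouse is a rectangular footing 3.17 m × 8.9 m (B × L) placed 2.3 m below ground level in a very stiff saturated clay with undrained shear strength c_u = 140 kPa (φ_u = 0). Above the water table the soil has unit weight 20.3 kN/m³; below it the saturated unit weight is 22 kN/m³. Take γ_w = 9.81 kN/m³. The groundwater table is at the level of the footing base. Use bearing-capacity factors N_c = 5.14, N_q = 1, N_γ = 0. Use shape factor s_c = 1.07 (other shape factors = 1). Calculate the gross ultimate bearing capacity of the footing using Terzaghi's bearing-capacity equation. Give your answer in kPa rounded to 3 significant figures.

Overburden at base level: q = 20.3 × 2.3 = 46.69 kPa.
Cohesion term c·N_c·s_c = 140 × 5.14 × 1.07 = 769.97 kPa; surcharge term q·N_q = 46.69 × 1 = 46.69 kPa.
q_ult = 769.97 + 46.69 = 816.66 kPa.

q_ult ≈ 817 kPa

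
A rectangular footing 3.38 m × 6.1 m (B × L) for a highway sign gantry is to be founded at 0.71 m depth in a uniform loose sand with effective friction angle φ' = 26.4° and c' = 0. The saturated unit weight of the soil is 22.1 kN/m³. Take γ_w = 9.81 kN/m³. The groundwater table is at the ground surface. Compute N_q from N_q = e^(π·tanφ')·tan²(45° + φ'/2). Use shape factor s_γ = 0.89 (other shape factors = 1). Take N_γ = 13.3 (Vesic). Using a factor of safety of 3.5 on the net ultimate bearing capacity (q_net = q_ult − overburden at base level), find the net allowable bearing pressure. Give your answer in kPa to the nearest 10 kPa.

N_q = e^(π·tan26.4°)·tan²(58.2°) = 12.37.
Water table at ground surface, so effective unit weight γ' = 22.1 − 9.81 = 12.29 kN/m³ is used throughout; overburden q = 12.29 × 0.71 = 8.7259 kPa; the same γ' applies in the ½γBN_γ term.
Surcharge term q·N_q = 8.7259 × 12.373 = 107.96 kPa; self-weight term 0.5·γ·B·N_γ·s_γ = 0.5 × 12.29 × 3.38 × 13.3 × 0.89 = 245.86 kPa.
q_ult = 107.96 + 245.86 = 353.82 kPa.
q_net = 353.82 − 8.7259 = 345.09 kPa.
q_all(net) = 345.09 / 3.5 = 98.598 kPa.

q_all(net) ≈ 100 kPa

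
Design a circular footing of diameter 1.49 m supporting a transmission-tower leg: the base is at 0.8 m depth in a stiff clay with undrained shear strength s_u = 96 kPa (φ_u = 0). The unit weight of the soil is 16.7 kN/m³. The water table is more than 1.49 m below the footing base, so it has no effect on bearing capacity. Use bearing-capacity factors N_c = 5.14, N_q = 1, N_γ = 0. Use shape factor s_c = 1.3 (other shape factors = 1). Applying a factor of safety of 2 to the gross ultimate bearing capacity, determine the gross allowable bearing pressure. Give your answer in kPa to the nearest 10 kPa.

q = γ·D_f = 16.7 × 0.8 = 13.36 kPa.
c·N_c·s_c = 96 × 5.14 × 1.3 = 641.47 kPa
q·N_q = 13.36 × 1 = 13.36 kPa
q_ult = 641.47 + 13.36 = 654.83 kPa.
q_all = q_ult / FS = 654.83 / 2 = 327.42 kPa.

q_all ≈ 330 kPa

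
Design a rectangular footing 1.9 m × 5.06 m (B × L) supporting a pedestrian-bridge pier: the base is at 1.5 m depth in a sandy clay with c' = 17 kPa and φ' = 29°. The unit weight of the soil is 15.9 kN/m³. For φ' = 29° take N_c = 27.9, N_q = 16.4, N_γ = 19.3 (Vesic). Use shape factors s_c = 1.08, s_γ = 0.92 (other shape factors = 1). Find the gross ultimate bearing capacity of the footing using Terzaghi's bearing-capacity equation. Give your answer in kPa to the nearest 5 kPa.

q_ult ≈ 1170 kPa

Effective surcharge at the founding depth q = γ·D_f = 15.9 × 1.5 = 23.85 kPa.
q_ult = c·N_c·s_c + q·N_q + 0.5·γ·B·N_γ·s_γ
     = 17 × 27.9 × 1.08 + 23.85 × 16.4 + 0.5 × 15.9 × 1.9 × 19.3 × 0.92
     = 512.24 + 391.14 + 268.2 = 1171.6 kPa.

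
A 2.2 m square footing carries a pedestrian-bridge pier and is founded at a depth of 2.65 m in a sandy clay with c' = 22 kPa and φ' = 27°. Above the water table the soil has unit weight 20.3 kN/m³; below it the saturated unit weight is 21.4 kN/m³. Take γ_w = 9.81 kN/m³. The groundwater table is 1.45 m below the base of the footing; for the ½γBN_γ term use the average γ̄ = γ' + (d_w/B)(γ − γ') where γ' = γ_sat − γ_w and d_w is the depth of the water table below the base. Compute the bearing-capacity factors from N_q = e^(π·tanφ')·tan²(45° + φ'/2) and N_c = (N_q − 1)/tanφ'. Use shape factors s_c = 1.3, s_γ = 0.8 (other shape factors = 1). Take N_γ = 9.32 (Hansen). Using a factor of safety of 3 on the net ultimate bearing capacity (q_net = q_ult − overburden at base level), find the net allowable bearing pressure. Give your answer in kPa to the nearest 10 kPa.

q_all(net) ≈ 490 kPa

N_q = e^(π·tan27°)·tan²(58.5°) = 13.2; N_c = (N_q − 1)/tanφ' = 23.94.
Effective surcharge at the founding depth q = γ·D_f = 20.3 × 2.65 = 53.795 kPa.
With d_w = 1.45 m < B, γ̄ = 11.59 + (1.45/2.2) × (20.3 − 11.59) = 17.331 kN/m³.
q_ult = c·N_c·s_c + q·N_q + 0.5·γ·B·N_γ·s_γ
     = 22 × 23.942 × 1.3 + 53.795 × 13.199 + 0.5 × 17.331 × 2.2 × 9.32 × 0.8
     = 684.75 + 710.05 + 142.14 = 1536.9 kPa.
q_net = 1536.9 − 53.795 = 1483.1 kPa.
q_all(net) = 1483.1 / 3 = 494.38 kPa.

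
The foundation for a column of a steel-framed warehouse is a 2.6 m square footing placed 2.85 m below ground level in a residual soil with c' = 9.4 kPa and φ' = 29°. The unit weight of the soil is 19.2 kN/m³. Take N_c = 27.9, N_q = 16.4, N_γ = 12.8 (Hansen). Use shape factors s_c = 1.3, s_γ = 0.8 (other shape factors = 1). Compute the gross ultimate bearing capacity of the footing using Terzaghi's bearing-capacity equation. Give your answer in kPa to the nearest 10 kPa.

Overburden at base level: q = 19.2 × 2.85 = 54.72 kPa.
Cohesion term c·N_c·s_c = 9.4 × 27.9 × 1.3 = 340.94 kPa; surcharge term q·N_q = 54.72 × 16.4 = 897.41 kPa; self-weight term 0.5·γ·B·N_γ·s_γ = 0.5 × 19.2 × 2.6 × 12.8 × 0.8 = 255.59 kPa.
q_ult = 340.94 + 897.41 + 255.59 = 1493.9 kPa.

q_ult ≈ 1490 kPa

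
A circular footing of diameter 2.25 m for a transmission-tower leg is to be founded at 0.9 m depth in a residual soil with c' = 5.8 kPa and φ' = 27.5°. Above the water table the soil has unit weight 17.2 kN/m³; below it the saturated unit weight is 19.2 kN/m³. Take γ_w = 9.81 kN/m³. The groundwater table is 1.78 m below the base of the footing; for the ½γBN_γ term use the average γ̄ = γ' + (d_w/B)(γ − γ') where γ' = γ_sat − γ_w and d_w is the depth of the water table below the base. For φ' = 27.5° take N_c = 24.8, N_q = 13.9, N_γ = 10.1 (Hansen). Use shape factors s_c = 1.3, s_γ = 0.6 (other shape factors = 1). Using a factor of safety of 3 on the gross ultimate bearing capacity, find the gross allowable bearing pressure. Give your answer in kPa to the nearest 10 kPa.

Effective surcharge at the founding depth q = γ·D_f = 17.2 × 0.9 = 15.48 kPa.
With d_w = 1.78 m < B, γ̄ = 9.39 + (1.78/2.25) × (17.2 − 9.39) = 15.569 kN/m³.
q_ult = c·N_c·s_c + q·N_q + 0.5·γ·B·N_γ·s_γ
     = 5.8 × 24.8 × 1.3 + 15.48 × 13.9 + 0.5 × 15.569 × 2.25 × 10.1 × 0.6
     = 186.99 + 215.17 + 106.14 = 508.3 kPa.
q_all = 508.3 / 3 = 169.43 kPa.

q_all ≈ 170 kPa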